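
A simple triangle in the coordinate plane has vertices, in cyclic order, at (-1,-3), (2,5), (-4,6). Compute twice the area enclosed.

The shoelace formula gives twice the area as |((-1)·5 − 2·(-3)) + (2·6 − (-4)·5) + ((-4)·(-3) − (-1)·6)| = 51, so the area is 51/2.

51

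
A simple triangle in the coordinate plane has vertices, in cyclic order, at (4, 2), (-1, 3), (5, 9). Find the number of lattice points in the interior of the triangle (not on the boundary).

The shoelace formula gives twice the area as |(4·3 − (-1)·2) + ((-1)·9 − 5·3) + (5·2 − 4·9)| = 36, so the area is 18.
Along each edge there are gcd(|Δx|,|Δy|)+1 lattice points, so counting each shared vertex once the boundary has gcd(5,1) + gcd(6,6) + gcd(1,7) = 1+6+1 = 8.
Pick's theorem gives I = A − B/2 + 1 = 18 − 8/2 + 1 = 15.

15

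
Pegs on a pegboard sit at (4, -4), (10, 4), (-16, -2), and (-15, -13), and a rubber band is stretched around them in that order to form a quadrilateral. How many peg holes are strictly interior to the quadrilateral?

Using the shoelace formula, 2A = |(4·4 − 10·(-4)) + (10·(-2) − (-16)·4) + ((-16)·(-13) − (-15)·(-2)) + ((-15)·(-4) − 4·(-13))| = 390, so the area is 195.
Along each edge there are gcd(|Δx|,|Δy|)+1 lattice points, so counting each shared vertex once the boundary has gcd(6,8) + gcd(26,6) + gcd(1,11) + gcd(19,9) = 2+2+1+1 = 6.
By Pick's theorem A = I + B/2 − 1, so I = 195 − 6/2 + 1 = 193.

193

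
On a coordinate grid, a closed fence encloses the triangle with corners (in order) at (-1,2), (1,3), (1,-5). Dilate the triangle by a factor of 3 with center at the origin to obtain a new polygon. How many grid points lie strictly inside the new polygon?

The shoelace formula gives twice the area as |[(-1)·3 − 1·2] + [1·(-5) − 1·3] + [1·2 − (-1)·(-5)]| = 16, so the area is 8.
Summing gcd(|Δx|,|Δy|) over the edges gives the boundary count: gcd(2,1) + gcd(0,8) + gcd(2,7) = 1+8+1 = 10.
Scaling by 3 multiplies the area by 3² = 9 (so the new area is 72) and multiplies the boundary lattice-point count by 3, giving 30.
By Pick's theorem, the interior count of the dilated polygon is 72 − 30/2 + 1 = 58.

58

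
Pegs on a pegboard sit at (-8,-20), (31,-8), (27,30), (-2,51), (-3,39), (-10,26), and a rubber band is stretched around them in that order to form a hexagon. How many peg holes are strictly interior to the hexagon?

2027

Using the shoelace formula, 2A = |((-8)·(-8) − 31·(-20)) + (31·30 − 27·(-8)) + (27·51 − (-2)·30) + ((-2)·39 − (-3)·51) + ((-3)·26 − (-10)·39) + ((-10)·(-20) − (-8)·26)| = 4062, so the area is 2031.
Summing gcd(|Δx|,|Δy|) over the edges gives the boundary count: gcd(39,12) + gcd(4,38) + gcd(29,21) + gcd(1,12) + gcd(7,13) + gcd(2,46) = 3+2+1+1+1+2 = 10.
Pick's theorem gives I = A − B/2 + 1 = 2031 − 10/2 + 1 = 2027.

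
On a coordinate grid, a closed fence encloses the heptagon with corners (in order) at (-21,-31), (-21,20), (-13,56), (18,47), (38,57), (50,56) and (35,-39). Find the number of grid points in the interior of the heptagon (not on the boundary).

The shoelace formula gives twice the area as |((-21)·20 − (-21)·(-31)) + ((-21)·56 − (-13)·20) + ((-13)·47 − 18·56) + (18·57 − 38·47) + (38·56 − 50·57) + (50·(-39) − 35·56) + (35·(-31) − (-21)·(-39))| = 10902, so the area is 5451.
Summing gcd(|Δx|,|Δy|) over the edges gives the boundary count: gcd(0,51) + gcd(8,36) + gcd(31,9) + gcd(20,10) + gcd(12,1) + gcd(15,95) + gcd(56,8) = 51+4+1+10+1+5+8 = 80.
Pick's theorem gives I = A − B/2 + 1 = 5451 − 80/2 + 1 = 5412.

5412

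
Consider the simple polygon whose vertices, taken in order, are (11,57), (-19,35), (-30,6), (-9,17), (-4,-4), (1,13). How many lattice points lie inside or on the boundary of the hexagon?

964

The shoelace formula gives twice the area as |(11·35 − (-19)·57) + ((-19)·6 − (-30)·35) + ((-30)·17 − (-9)·6) + ((-9)·(-4) − (-4)·17) + ((-4)·13 − 1·(-4)) + (1·57 − 11·13)| = 1918, so the area is 959.
The number of boundary lattice points is Σ gcd(|Δx|,|Δy|) = gcd(30,22) + gcd(11,29) + gcd(21,11) + gcd(5,21) + gcd(5,17) + gcd(10,44) = 2+1+1+1+1+2 = 8.
Pick's theorem gives I = A − B/2 + 1 = 959 − 8/2 + 1 = 956, so the closed region contains I + B = 956 + 8 = 964 lattice points.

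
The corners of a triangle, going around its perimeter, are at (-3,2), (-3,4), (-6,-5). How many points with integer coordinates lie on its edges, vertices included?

Summing gcd(|Δx|,|Δy|) over the edges gives the boundary count: gcd(0,2) + gcd(3,9) + gcd(3,7) = 2+3+1 = 6.

6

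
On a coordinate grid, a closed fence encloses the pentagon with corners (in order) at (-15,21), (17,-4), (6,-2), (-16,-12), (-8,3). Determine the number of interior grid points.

337

The shoelace formula gives twice the area as |[(-15)·(-4) − 17·21] + [17·(-2) − 6·(-4)] + [6·(-12) − (-16)·(-2)] + [(-16)·3 − (-8)·(-12)] + [(-8)·21 − (-15)·3]| = 678, so the area is 339.
Summing gcd(|Δx|,|Δy|) over the edges gives the boundary count: gcd(32,25) + gcd(11,2) + gcd(22,10) + gcd(8,15) + gcd(7,18) = 1+1+2+1+1 = 6.
Pick's theorem gives I = A − B/2 + 1 = 339 − 6/2 + 1 = 337.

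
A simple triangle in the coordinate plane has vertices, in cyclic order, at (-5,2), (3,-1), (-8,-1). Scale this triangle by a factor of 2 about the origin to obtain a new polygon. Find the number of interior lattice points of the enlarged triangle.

By the shoelace formula, twice the signed area is |((-5)·(-1) − 3·2) + (3·(-1) − (-8)·(-1)) + ((-8)·2 − (-5)·(-1))| = 33, so the area is 16.5.
The number of boundary lattice points is Σ gcd(|Δx|,|Δy|) = gcd(8,3) + gcd(11,0) + gcd(3,3) = 1+11+3 = 15.
Scaling by 2 multiplies the area by 2² = 4 (so the new area is 66) and multiplies the boundary lattice-point count by 2, giving 30.
By Pick's theorem, the interior count of the dilated polygon is 66 − 30/2 + 1 = 52.

52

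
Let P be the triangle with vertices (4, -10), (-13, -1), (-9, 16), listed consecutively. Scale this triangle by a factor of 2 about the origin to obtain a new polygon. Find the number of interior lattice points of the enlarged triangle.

Using the shoelace formula, 2A = |[4·(-1) − (-13)·(-10)] + [(-13)·16 − (-9)·(-1)] + [(-9)·(-10) − 4·16]| = 325, so the area is 162.5.
The number of boundary lattice points is Σ gcd(|Δx|,|Δy|) = gcd(17,9) + gcd(4,17) + gcd(13,26) = 1+1+13 = 15.
Scaling by 2 multiplies the area by 2² = 4 (so the new area is 650) and multiplies the boundary lattice-point count by 2, giving 30.
By Pick's theorem, the interior count of the dilated polygon is 650 − 30/2 + 1 = 636.

636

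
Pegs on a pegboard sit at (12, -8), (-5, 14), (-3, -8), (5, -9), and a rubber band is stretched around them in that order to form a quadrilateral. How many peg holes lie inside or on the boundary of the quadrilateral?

176

The shoelace formula gives twice the area as |(12·14 − (-5)·(-8)) + ((-5)·(-8) − (-3)·14) + ((-3)·(-9) − 5·(-8)) + (5·(-8) − 12·(-9))| = 345, so the area is 345/2.
The number of boundary lattice points is Σ gcd(|Δx|,|Δy|) = gcd(17,22) + gcd(2,22) + gcd(8,1) + gcd(7,1) = 1+2+1+1 = 5.
Pick's theorem gives I = A − B/2 + 1 = 345/2 − 5/2 + 1 = 171, so the closed region contains I + B = 171 + 5 = 176 lattice points.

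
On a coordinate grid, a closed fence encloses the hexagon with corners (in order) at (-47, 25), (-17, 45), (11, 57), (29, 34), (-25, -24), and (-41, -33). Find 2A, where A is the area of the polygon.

By the shoelace formula, twice the signed area is |((-47)·45 − (-17)·25) + ((-17)·57 − 11·45) + (11·34 − 29·57) + (29·(-24) − (-25)·34) + ((-25)·(-33) − (-41)·(-24)) + ((-41)·25 − (-47)·(-33))| = 7014, so the area is 3507.

7014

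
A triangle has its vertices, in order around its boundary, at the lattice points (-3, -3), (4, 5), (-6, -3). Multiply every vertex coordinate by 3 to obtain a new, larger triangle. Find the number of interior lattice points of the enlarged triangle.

Using the shoelace formula, 2A = |[(-3)·5 − 4·(-3)] + [4·(-3) − (-6)·5] + [(-6)·(-3) − (-3)·(-3)]| = 24, so the area is 12.
The number of boundary lattice points is Σ gcd(|Δx|,|Δy|) = gcd(7,8) + gcd(10,8) + gcd(3,0) = 1+2+3 = 6.
Scaling by 3 multiplies the area by 3² = 9 (so the new area is 108) and multiplies the boundary lattice-point count by 3, giving 18.
By Pick's theorem, the interior count of the dilated polygon is 108 − 18/2 + 1 = 100.

100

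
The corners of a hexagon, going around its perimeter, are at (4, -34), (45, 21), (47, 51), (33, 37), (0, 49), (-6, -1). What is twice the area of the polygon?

The shoelace formula gives twice the area as |[4·21 − 45·(-34)] + [45·51 − 47·21] + [47·37 − 33·51] + [33·49 − 0·37] + [0·(-1) − (-6)·49] + [(-6)·(-34) − 4·(-1)]| = 5097, so the area is 2548.5.

5097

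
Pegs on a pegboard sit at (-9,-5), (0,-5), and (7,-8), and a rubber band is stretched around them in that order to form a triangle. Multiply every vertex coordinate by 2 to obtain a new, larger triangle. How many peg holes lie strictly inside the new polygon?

44

Using the shoelace formula, 2A = |((-9)·(-5) − 0·(-5)) + (0·(-8) − 7·(-5)) + (7·(-5) − (-9)·(-8))| = 27, so the area is 27/2.
Along each edge there are gcd(|Δx|,|Δy|)+1 lattice points, so counting each shared vertex once the boundary has gcd(9,0) + gcd(7,3) + gcd(16,3) = 9+1+1 = 11.
Scaling by 2 multiplies the area by 2² = 4 (so the new area is 54) and multiplies the boundary lattice-point count by 2, giving 22.
By Pick's theorem, the interior count of the dilated polygon is 54 − 22/2 + 1 = 44.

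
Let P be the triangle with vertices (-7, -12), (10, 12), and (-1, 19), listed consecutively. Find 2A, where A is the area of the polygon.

383

The shoelace formula gives twice the area as |[(-7)·12 − 10·(-12)] + [10·19 − (-1)·12] + [(-1)·(-12) − (-7)·19]| = 383, so the area is 191.5.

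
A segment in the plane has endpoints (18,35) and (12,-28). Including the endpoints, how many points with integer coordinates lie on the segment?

4

The number of lattice points on a segment between lattice points is gcd(|Δx|,|Δy|) + 1 = gcd(6,63) + 1 = 3 + 1 = 4.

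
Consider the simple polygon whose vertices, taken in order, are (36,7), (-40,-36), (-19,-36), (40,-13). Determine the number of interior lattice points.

1075

By the shoelace formula, twice the signed area is |(36·(-36) − (-40)·7) + ((-40)·(-36) − (-19)·(-36)) + ((-19)·(-13) − 40·(-36)) + (40·7 − 36·(-13))| = 2175, so the area is 1087.5.
Along each edge there are gcd(|Δx|,|Δy|)+1 lattice points, so counting each shared vertex once the boundary has gcd(76,43) + gcd(21,0) + gcd(59,23) + gcd(4,20) = 1+21+1+4 = 27.
Pick's theorem gives I = A − B/2 + 1 = 1087.5 − 27/2 + 1 = 1075.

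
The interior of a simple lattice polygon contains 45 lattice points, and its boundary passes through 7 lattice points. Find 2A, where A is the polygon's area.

By Pick's theorem, A = I + B/2 − 1 = 45 + 7/2 − 1 = 95/2.
Hence 2A = 95.

95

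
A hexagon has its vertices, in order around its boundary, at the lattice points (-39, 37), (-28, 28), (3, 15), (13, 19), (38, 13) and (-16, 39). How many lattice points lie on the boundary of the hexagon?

The number of boundary lattice points is Σ gcd(|Δx|,|Δy|) = gcd(11,9) + gcd(31,13) + gcd(10,4) + gcd(25,6) + gcd(54,26) + gcd(23,2) = 1+1+2+1+2+1 = 8.

8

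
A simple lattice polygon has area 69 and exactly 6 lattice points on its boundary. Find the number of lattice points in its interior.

67

From Pick's theorem, I = A − B/2 + 1 = 69 − 6/2 + 1 = 67.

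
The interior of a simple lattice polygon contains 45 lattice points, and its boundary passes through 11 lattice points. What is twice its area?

Pick's theorem states A = I + B/2 − 1, so A = 45 + 11/2 − 1 = 99/2.
Hence 2A = 99.

99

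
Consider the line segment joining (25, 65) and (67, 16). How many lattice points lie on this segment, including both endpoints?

The number of lattice points on a segment between lattice points is gcd(|Δx|,|Δy|) + 1 = gcd(42,49) + 1 = 7 + 1 = 8.

8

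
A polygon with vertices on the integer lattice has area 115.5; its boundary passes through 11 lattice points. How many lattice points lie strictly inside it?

111

From Pick's theorem, I = A − B/2 + 1 = 115.5 − 11/2 + 1 = 111.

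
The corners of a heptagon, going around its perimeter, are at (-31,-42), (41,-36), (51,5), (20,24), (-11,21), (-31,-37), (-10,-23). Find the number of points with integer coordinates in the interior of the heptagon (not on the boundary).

3889

Using the shoelace formula, 2A = |((-31)·(-36) − 41·(-42)) + (41·5 − 51·(-36)) + (51·24 − 20·5) + (20·21 − (-11)·24) + ((-11)·(-37) − (-31)·21) + ((-31)·(-23) − (-10)·(-37)) + ((-10)·(-42) − (-31)·(-23))| = 7795, so the area is 3897.5.
Summing gcd(|Δx|,|Δy|) over the edges gives the boundary count: gcd(72,6) + gcd(10,41) + gcd(31,19) + gcd(31,3) + gcd(20,58) + gcd(21,14) + gcd(21,19) = 6+1+1+1+2+7+1 = 19.
By Pick's theorem A = I + B/2 − 1, so I = 3897.5 − 19/2 + 1 = 3889.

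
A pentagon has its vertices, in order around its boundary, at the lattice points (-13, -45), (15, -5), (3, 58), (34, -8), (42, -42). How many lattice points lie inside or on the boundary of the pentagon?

By the shoelace formula, twice the signed area is |((-13)·(-5) − 15·(-45)) + (15·58 − 3·(-5)) + (3·(-8) − 34·58) + (34·(-42) − 42·(-8)) + (42·(-45) − (-13)·(-42))| = 3899, so the area is 3899/2.
Along each edge there are gcd(|Δx|,|Δy|)+1 lattice points, so counting each shared vertex once the boundary has gcd(28,40) + gcd(12,63) + gcd(31,66) + gcd(8,34) + gcd(55,3) = 4+3+1+2+1 = 11.
Pick's theorem gives I = A − B/2 + 1 = 3899/2 − 11/2 + 1 = 1945, so the closed region contains I + B = 1945 + 11 = 1956 lattice points.

1956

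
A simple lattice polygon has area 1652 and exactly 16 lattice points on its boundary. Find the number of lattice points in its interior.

From Pick's theorem, I = A − B/2 + 1 = 1652 − 16/2 + 1 = 1645.

1645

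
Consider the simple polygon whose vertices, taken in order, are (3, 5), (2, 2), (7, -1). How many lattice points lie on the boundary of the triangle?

Along each edge there are gcd(|Δx|,|Δy|)+1 lattice points, so counting each shared vertex once the boundary has gcd(1,3) + gcd(5,3) + gcd(4,6) = 1+1+2 = 4.

4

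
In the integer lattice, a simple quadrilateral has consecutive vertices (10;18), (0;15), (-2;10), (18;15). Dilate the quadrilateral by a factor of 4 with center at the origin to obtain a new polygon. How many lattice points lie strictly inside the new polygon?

1137

The shoelace formula gives twice the area as |(10·15 − 0·18) + (0·10 − (-2)·15) + ((-2)·15 − 18·10) + (18·18 − 10·15)| = 144, so the area is 72.
Along each edge there are gcd(|Δx|,|Δy|)+1 lattice points, so counting each shared vertex once the boundary has gcd(10,3) + gcd(2,5) + gcd(20,5) + gcd(8,3) = 1+1+5+1 = 8.
Scaling by 4 multiplies the area by 4² = 16 (so the new area is 1152) and multiplies the boundary lattice-point count by 4, giving 32.
By Pick's theorem, the interior count of the dilated polygon is 1152 − 32/2 + 1 = 1137.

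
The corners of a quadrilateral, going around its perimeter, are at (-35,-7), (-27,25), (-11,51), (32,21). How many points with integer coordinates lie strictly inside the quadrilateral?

The shoelace formula gives twice the area as |((-35)·25 − (-27)·(-7)) + ((-27)·51 − (-11)·25) + ((-11)·21 − 32·51) + (32·(-7) − (-35)·21)| = 3518, so the area is 1759.
Summing gcd(|Δx|,|Δy|) over the edges gives the boundary count: gcd(8,32) + gcd(16,26) + gcd(43,30) + gcd(67,28) = 8+2+1+1 = 12.
By Pick's theorem A = I + B/2 − 1, so I = 1759 − 12/2 + 1 = 1754.

1754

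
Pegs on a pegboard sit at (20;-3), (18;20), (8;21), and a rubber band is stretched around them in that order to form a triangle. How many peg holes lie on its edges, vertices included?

Summing gcd(|Δx|,|Δy|) over the edges gives the boundary count: gcd(2,23) + gcd(10,1) + gcd(12,24) = 1+1+12 = 14.

14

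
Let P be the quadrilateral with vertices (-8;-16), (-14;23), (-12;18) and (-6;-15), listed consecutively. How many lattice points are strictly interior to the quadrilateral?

57

Using the shoelace formula, 2A = |[(-8)·23 − (-14)·(-16)] + [(-14)·18 − (-12)·23] + [(-12)·(-15) − (-6)·18] + [(-6)·(-16) − (-8)·(-15)]| = 120, so the area is 60.
Along each edge there are gcd(|Δx|,|Δy|)+1 lattice points, so counting each shared vertex once the boundary has gcd(6,39) + gcd(2,5) + gcd(6,33) + gcd(2,1) = 3+1+3+1 = 8.
By Pick's theorem A = I + B/2 − 1, so I = 60 − 8/2 + 1 = 57.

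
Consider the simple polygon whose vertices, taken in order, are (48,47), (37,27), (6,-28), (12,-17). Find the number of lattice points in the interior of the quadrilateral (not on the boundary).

By the shoelace formula, twice the signed area is |[48·27 − 37·47] + [37·(-28) − 6·27] + [6·(-17) − 12·(-28)] + [12·47 − 48·(-17)]| = 27, so the area is 13.5.
Along each edge there are gcd(|Δx|,|Δy|)+1 lattice points, so counting each shared vertex once the boundary has gcd(11,20) + gcd(31,55) + gcd(6,11) + gcd(36,64) = 1+1+1+4 = 7.
Pick's theorem gives I = A − B/2 + 1 = 13.5 − 7/2 + 1 = 11.

11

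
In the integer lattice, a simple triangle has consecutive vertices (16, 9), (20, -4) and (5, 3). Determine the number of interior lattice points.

83

Using the shoelace formula, 2A = |[16·(-4) − 20·9] + [20·3 − 5·(-4)] + [5·9 − 16·3]| = 167, so the area is 83.5.
The number of boundary lattice points is Σ gcd(|Δx|,|Δy|) = gcd(4,13) + gcd(15,7) + gcd(11,6) = 1+1+1 = 3.
By Pick's theorem A = I + B/2 − 1, so I = 83.5 − 3/2 + 1 = 83.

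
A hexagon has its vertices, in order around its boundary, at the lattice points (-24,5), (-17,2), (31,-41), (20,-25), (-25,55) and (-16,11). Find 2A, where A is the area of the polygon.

1981

By the shoelace formula, twice the signed area is |[(-24)·2 − (-17)·5] + [(-17)·(-41) − 31·2] + [31·(-25) − 20·(-41)] + [20·55 − (-25)·(-25)] + [(-25)·11 − (-16)·55] + [(-16)·5 − (-24)·11]| = 1981, so the area is 1981/2.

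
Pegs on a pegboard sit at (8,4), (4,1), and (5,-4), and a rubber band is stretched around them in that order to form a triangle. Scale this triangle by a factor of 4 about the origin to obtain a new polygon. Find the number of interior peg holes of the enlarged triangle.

179

The shoelace formula gives twice the area as |[8·1 − 4·4] + [4·(-4) − 5·1] + [5·4 − 8·(-4)]| = 23, so the area is 23/2.
The number of boundary lattice points is Σ gcd(|Δx|,|Δy|) = gcd(4,3) + gcd(1,5) + gcd(3,8) = 1+1+1 = 3.
Scaling by 4 multiplies the area by 4² = 16 (so the new area is 184) and multiplies the boundary lattice-point count by 4, giving 12.
By Pick's theorem, the interior count of the dilated polygon is 184 − 12/2 + 1 = 179.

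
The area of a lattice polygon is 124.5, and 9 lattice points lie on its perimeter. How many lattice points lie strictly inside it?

Pick's theorem A = I + B/2 − 1 rearranges to I = A − B/2 + 1 = 124.5 − 9/2 + 1 = 121.

121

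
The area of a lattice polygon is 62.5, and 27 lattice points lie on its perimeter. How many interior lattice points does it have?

From Pick's theorem, I = A − B/2 + 1 = 62.5 − 27/2 + 1 = 50.

50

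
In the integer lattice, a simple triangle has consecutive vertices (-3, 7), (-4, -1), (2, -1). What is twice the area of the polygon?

48

Using the shoelace formula, 2A = |[(-3)·(-1) − (-4)·7] + [(-4)·(-1) − 2·(-1)] + [2·7 − (-3)·(-1)]| = 48, so the area is 24.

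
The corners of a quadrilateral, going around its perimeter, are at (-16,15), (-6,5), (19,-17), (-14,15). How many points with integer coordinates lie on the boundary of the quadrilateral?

Along each edge there are gcd(|Δx|,|Δy|)+1 lattice points, so counting each shared vertex once the boundary has gcd(10,10) + gcd(25,22) + gcd(33,32) + gcd(2,0) = 10+1+1+2 = 14.

14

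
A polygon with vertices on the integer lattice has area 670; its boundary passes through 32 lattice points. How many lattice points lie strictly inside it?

655

Pick's theorem A = I + B/2 − 1 rearranges to I = A − B/2 + 1 = 670 − 32/2 + 1 = 655.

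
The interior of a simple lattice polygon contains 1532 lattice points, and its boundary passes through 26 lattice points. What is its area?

1544

By Pick's theorem, A = I + B/2 − 1 = 1532 + 26/2 − 1 = 1544.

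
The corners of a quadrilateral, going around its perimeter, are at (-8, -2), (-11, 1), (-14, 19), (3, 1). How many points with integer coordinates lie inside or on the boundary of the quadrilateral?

152

Using the shoelace formula, 2A = |((-8)·1 − (-11)·(-2)) + ((-11)·19 − (-14)·1) + ((-14)·1 − 3·19) + (3·(-2) − (-8)·1)| = 294, so the area is 147.
Along each edge there are gcd(|Δx|,|Δy|)+1 lattice points, so counting each shared vertex once the boundary has gcd(3,3) + gcd(3,18) + gcd(17,18) + gcd(11,3) = 3+3+1+1 = 8.
Pick's theorem gives I = A − B/2 + 1 = 147 − 8/2 + 1 = 144, so the closed region contains I + B = 144 + 8 = 152 lattice points.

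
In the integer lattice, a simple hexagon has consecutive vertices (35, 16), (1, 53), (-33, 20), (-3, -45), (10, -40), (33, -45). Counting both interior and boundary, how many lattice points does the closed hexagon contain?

By the shoelace formula, twice the signed area is |(35·53 − 1·16) + (1·20 − (-33)·53) + ((-33)·(-45) − (-3)·20) + ((-3)·(-40) − 10·(-45)) + (10·(-45) − 33·(-40)) + (33·16 − 35·(-45))| = 8696, so the area is 4348.
Along each edge there are gcd(|Δx|,|Δy|)+1 lattice points, so counting each shared vertex once the boundary has gcd(34,37) + gcd(34,33) + gcd(30,65) + gcd(13,5) + gcd(23,5) + gcd(2,61) = 1+1+5+1+1+1 = 10.
Pick's theorem gives I = A − B/2 + 1 = 4348 − 10/2 + 1 = 4344, so the closed region contains I + B = 4344 + 10 = 4354 lattice points.

4354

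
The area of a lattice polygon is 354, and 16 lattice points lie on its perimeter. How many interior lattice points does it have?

347

From Pick's theorem, I = A − B/2 + 1 = 354 − 16/2 + 1 = 347.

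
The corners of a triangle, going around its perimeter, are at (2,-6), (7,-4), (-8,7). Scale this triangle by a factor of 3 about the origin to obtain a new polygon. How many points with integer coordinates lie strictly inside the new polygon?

Using the shoelace formula, 2A = |[2·(-4) − 7·(-6)] + [7·7 − (-8)·(-4)] + [(-8)·(-6) − 2·7]| = 85, so the area is 85/2.
Along each edge there are gcd(|Δx|,|Δy|)+1 lattice points, so counting each shared vertex once the boundary has gcd(5,2) + gcd(15,11) + gcd(10,13) = 1+1+1 = 3.
Scaling by 3 multiplies the area by 3² = 9 (so the new area is 382.5) and multiplies the boundary lattice-point count by 3, giving 9.
By Pick's theorem, the interior count of the dilated polygon is 382.5 − 9/2 + 1 = 379.

379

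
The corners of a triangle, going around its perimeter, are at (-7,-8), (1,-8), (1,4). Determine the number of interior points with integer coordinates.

37

By the shoelace formula, twice the signed area is |[(-7)·(-8) − 1·(-8)] + [1·4 − 1·(-8)] + [1·(-8) − (-7)·4]| = 96, so the area is 48.
Along each edge there are gcd(|Δx|,|Δy|)+1 lattice points, so counting each shared vertex once the boundary has gcd(8,0) + gcd(0,12) + gcd(8,12) = 8+12+4 = 24.
Pick's theorem gives I = A − B/2 + 1 = 48 − 24/2 + 1 = 37.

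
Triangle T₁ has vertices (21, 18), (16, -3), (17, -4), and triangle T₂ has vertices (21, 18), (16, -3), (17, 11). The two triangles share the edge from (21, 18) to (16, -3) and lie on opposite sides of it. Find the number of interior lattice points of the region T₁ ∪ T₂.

36

The union is the simple quadrilateral with vertices (21, 18), (17, -4), (16, -3), (17, 11) in order.
The shoelace formula gives twice the area as |[21·(-4) − 17·18] + [17·(-3) − 16·(-4)] + [16·11 − 17·(-3)] + [17·18 − 21·11]| = 75, so the area is 75/2.
Along each edge there are gcd(|Δx|,|Δy|)+1 lattice points, so counting each shared vertex once the boundary has gcd(4,22) + gcd(1,1) + gcd(1,14) + gcd(4,7) = 2+1+1+1 = 5.
By Pick's theorem I = A − B/2 + 1 = 75/2 − 5/2 + 1 = 36.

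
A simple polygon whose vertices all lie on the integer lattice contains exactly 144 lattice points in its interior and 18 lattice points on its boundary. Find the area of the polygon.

152

Pick's theorem states A = I + B/2 − 1, so A = 144 + 18/2 − 1 = 152.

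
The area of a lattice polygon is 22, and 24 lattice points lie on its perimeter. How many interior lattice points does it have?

11

From Pick's theorem, I = A − B/2 + 1 = 22 − 24/2 + 1 = 11.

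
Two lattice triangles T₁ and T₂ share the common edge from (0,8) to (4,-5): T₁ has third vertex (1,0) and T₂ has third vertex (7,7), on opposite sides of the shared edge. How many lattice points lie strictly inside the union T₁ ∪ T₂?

The union is the simple quadrilateral with vertices (0,8), (1,0), (4,-5), (7,7) in order.
Using the shoelace formula, 2A = |[0·0 − 1·8] + [1·(-5) − 4·0] + [4·7 − 7·(-5)] + [7·8 − 0·7]| = 106, so the area is 53.
Along each edge there are gcd(|Δx|,|Δy|)+1 lattice points, so counting each shared vertex once the boundary has gcd(1,8) + gcd(3,5) + gcd(3,12) + gcd(7,1) = 1+1+3+1 = 6.
By Pick's theorem I = A − B/2 + 1 = 53 − 6/2 + 1 = 51.

51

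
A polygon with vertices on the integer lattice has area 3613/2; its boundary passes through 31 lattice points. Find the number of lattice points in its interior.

1792

Pick's theorem A = I + B/2 − 1 rearranges to I = A − B/2 + 1 = 3613/2 − 31/2 + 1 = 1792.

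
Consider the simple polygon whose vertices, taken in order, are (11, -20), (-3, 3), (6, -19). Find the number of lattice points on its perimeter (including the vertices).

The number of boundary lattice points is Σ gcd(|Δx|,|Δy|) = gcd(14,23) + gcd(9,22) + gcd(5,1) = 1+1+1 = 3.

3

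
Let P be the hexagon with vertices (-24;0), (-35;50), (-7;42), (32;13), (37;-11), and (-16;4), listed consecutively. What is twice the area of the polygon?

4520

Using the shoelace formula, 2A = |((-24)·50 − (-35)·0) + ((-35)·42 − (-7)·50) + ((-7)·13 − 32·42) + (32·(-11) − 37·13) + (37·4 − (-16)·(-11)) + ((-16)·0 − (-24)·4)| = 4520, so the area is 2260.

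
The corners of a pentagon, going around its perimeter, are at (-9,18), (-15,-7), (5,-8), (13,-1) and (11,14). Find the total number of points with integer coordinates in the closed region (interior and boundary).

The shoelace formula gives twice the area as |[(-9)·(-7) − (-15)·18] + [(-15)·(-8) − 5·(-7)] + [5·(-1) − 13·(-8)] + [13·14 − 11·(-1)] + [11·18 − (-9)·14]| = 1104, so the area is 552.
Along each edge there are gcd(|Δx|,|Δy|)+1 lattice points, so counting each shared vertex once the boundary has gcd(6,25) + gcd(20,1) + gcd(8,7) + gcd(2,15) + gcd(20,4) = 1+1+1+1+4 = 8.
Pick's theorem gives I = A − B/2 + 1 = 552 − 8/2 + 1 = 549, so the closed region contains I + B = 549 + 8 = 557 lattice points.

557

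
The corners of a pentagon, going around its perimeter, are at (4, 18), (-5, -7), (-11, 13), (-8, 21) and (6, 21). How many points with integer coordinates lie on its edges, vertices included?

Summing gcd(|Δx|,|Δy|) over the edges gives the boundary count: gcd(9,25) + gcd(6,20) + gcd(3,8) + gcd(14,0) + gcd(2,3) = 1+2+1+14+1 = 19.

19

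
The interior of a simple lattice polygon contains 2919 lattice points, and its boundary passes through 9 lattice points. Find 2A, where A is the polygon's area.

5845

Pick's theorem states A = I + B/2 − 1, so A = 2919 + 9/2 − 1 = 5845/2.
Hence 2A = 5845.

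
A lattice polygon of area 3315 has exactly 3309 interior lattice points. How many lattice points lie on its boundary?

Pick's theorem gives A = I + B/2 − 1, so B = 2(A − I + 1) = 2(3315 − 3309 + 1) = 14.

14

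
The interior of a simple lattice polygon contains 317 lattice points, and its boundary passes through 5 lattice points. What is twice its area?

637

Pick's theorem states A = I + B/2 − 1, so A = 317 + 5/2 − 1 = 637/2.
Hence 2A = 637.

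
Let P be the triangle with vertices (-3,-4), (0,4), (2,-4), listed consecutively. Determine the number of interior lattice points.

17

The shoelace formula gives twice the area as |((-3)·4 − 0·(-4)) + (0·(-4) − 2·4) + (2·(-4) − (-3)·(-4))| = 40, so the area is 20.
Summing gcd(|Δx|,|Δy|) over the edges gives the boundary count: gcd(3,8) + gcd(2,8) + gcd(5,0) = 1+2+5 = 8.
By Pick's theorem A = I + B/2 − 1, so I = 20 − 8/2 + 1 = 17.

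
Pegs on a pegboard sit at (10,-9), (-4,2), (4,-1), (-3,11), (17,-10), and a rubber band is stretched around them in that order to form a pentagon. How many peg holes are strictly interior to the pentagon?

The shoelace formula gives twice the area as |(10·2 − (-4)·(-9)) + ((-4)·(-1) − 4·2) + (4·11 − (-3)·(-1)) + ((-3)·(-10) − 17·11) + (17·(-9) − 10·(-10))| = 189, so the area is 189/2.
Summing gcd(|Δx|,|Δy|) over the edges gives the boundary count: gcd(14,11) + gcd(8,3) + gcd(7,12) + gcd(20,21) + gcd(7,1) = 1+1+1+1+1 = 5.
By Pick's theorem A = I + B/2 − 1, so I = 189/2 − 5/2 + 1 = 93.

93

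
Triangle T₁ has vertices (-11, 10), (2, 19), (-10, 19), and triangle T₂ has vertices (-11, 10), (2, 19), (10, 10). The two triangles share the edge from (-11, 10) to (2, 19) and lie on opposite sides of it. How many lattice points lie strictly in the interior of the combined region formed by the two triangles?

The union is the simple quadrilateral with vertices (-11, 10), (-10, 19), (2, 19), (10, 10) in order.
Using the shoelace formula, 2A = |[(-11)·19 − (-10)·10] + [(-10)·19 − 2·19] + [2·10 − 10·19] + [10·10 − (-11)·10]| = 297, so the area is 148.5.
Summing gcd(|Δx|,|Δy|) over the edges gives the boundary count: gcd(1,9) + gcd(12,0) + gcd(8,9) + gcd(21,0) = 1+12+1+21 = 35.
By Pick's theorem I = A − B/2 + 1 = 148.5 − 35/2 + 1 = 132.

132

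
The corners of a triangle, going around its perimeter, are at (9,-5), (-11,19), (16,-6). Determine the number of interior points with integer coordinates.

Using the shoelace formula, 2A = |[9·19 − (-11)·(-5)] + [(-11)·(-6) − 16·19] + [16·(-5) − 9·(-6)]| = 148, so the area is 74.
The number of boundary lattice points is Σ gcd(|Δx|,|Δy|) = gcd(20,24) + gcd(27,25) + gcd(7,1) = 4+1+1 = 6.
By Pick's theorem A = I + B/2 − 1, so I = 74 − 6/2 + 1 = 72.

72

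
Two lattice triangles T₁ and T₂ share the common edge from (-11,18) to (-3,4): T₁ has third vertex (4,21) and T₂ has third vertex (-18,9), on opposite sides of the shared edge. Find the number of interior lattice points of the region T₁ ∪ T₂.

The union is the simple quadrilateral with vertices (-11,18), (4,21), (-3,4), (-18,9) in order.
By the shoelace formula, twice the signed area is |[(-11)·21 − 4·18] + [4·4 − (-3)·21] + [(-3)·9 − (-18)·4] + [(-18)·18 − (-11)·9]| = 404, so the area is 202.
The number of boundary lattice points is Σ gcd(|Δx|,|Δy|) = gcd(15,3) + gcd(7,17) + gcd(15,5) + gcd(7,9) = 3+1+5+1 = 10.
By Pick's theorem I = A − B/2 + 1 = 202 − 10/2 + 1 = 198.

198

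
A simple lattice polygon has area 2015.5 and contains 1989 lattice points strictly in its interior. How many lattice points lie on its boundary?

55

Pick's theorem gives A = I + B/2 − 1, so B = 2(A − I + 1) = 2(2015.5 − 1989 + 1) = 55.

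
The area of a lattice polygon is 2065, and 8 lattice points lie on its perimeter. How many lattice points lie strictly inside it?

From Pick's theorem, I = A − B/2 + 1 = 2065 − 8/2 + 1 = 2062.

2062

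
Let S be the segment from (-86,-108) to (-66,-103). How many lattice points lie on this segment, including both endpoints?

6

The number of lattice points on a segment between lattice points is gcd(|Δx|,|Δy|) + 1 = gcd(20,5) + 1 = 5 + 1 = 6.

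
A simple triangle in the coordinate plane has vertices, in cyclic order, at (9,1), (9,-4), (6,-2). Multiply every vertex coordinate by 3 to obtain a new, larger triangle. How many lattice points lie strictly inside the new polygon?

55

Using the shoelace formula, 2A = |[9·(-4) − 9·1] + [9·(-2) − 6·(-4)] + [6·1 − 9·(-2)]| = 15, so the area is 7.5.
Along each edge there are gcd(|Δx|,|Δy|)+1 lattice points, so counting each shared vertex once the boundary has gcd(0,5) + gcd(3,2) + gcd(3,3) = 5+1+3 = 9.
Scaling by 3 multiplies the area by 3² = 9 (so the new area is 135/2) and multiplies the boundary lattice-point count by 3, giving 27.
By Pick's theorem, the interior count of the dilated polygon is 135/2 − 27/2 + 1 = 55.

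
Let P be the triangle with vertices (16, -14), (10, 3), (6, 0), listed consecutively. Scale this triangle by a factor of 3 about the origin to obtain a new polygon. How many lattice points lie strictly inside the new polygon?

382

The shoelace formula gives twice the area as |(16·3 − 10·(-14)) + (10·0 − 6·3) + (6·(-14) − 16·0)| = 86, so the area is 43.
The number of boundary lattice points is Σ gcd(|Δx|,|Δy|) = gcd(6,17) + gcd(4,3) + gcd(10,14) = 1+1+2 = 4.
Scaling by 3 multiplies the area by 3² = 9 (so the new area is 387) and multiplies the boundary lattice-point count by 3, giving 12.
By Pick's theorem, the interior count of the dilated polygon is 387 − 12/2 + 1 = 382.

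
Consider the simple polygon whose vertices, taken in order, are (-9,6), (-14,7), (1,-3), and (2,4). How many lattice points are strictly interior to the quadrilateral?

By the shoelace formula, twice the signed area is |[(-9)·7 − (-14)·6] + [(-14)·(-3) − 1·7] + [1·4 − 2·(-3)] + [2·6 − (-9)·4]| = 114, so the area is 57.
The number of boundary lattice points is Σ gcd(|Δx|,|Δy|) = gcd(5,1) + gcd(15,10) + gcd(1,7) + gcd(11,2) = 1+5+1+1 = 8.
By Pick's theorem A = I + B/2 − 1, so I = 57 − 8/2 + 1 = 54.

54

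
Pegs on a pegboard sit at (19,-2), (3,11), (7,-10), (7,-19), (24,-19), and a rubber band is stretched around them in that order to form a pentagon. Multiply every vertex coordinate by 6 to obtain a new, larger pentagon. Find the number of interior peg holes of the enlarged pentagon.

The shoelace formula gives twice the area as |[19·11 − 3·(-2)] + [3·(-10) − 7·11] + [7·(-19) − 7·(-10)] + [7·(-19) − 24·(-19)] + [24·(-2) − 19·(-19)]| = 681, so the area is 340.5.
Summing gcd(|Δx|,|Δy|) over the edges gives the boundary count: gcd(16,13) + gcd(4,21) + gcd(0,9) + gcd(17,0) + gcd(5,17) = 1+1+9+17+1 = 29.
Scaling by 6 multiplies the area by 6² = 36 (so the new area is 12258) and multiplies the boundary lattice-point count by 6, giving 174.
By Pick's theorem, the interior count of the dilated polygon is 12258 − 174/2 + 1 = 12172.

12172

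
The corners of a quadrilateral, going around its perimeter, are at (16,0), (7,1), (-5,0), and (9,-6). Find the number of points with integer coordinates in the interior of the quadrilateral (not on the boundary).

By the shoelace formula, twice the signed area is |(16·1 − 7·0) + (7·0 − (-5)·1) + ((-5)·(-6) − 9·0) + (9·0 − 16·(-6))| = 147, so the area is 147/2.
Summing gcd(|Δx|,|Δy|) over the edges gives the boundary count: gcd(9,1) + gcd(12,1) + gcd(14,6) + gcd(7,6) = 1+1+2+1 = 5.
By Pick's theorem A = I + B/2 − 1, so I = 147/2 − 5/2 + 1 = 72.

72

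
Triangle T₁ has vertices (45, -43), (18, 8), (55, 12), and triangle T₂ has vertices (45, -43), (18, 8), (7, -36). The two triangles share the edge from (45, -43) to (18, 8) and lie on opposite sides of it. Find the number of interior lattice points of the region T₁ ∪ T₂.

The union is the simple quadrilateral with vertices (45, -43), (55, 12), (18, 8), (7, -36) in order.
By the shoelace formula, twice the signed area is |(45·12 − 55·(-43)) + (55·8 − 18·12) + (18·(-36) − 7·8) + (7·(-43) − 45·(-36))| = 3744, so the area is 1872.
Along each edge there are gcd(|Δx|,|Δy|)+1 lattice points, so counting each shared vertex once the boundary has gcd(10,55) + gcd(37,4) + gcd(11,44) + gcd(38,7) = 5+1+11+1 = 18.
By Pick's theorem I = A − B/2 + 1 = 1872 − 18/2 + 1 = 1864.

1864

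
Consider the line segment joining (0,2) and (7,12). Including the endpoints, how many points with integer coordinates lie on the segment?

2

The number of lattice points on a segment between lattice points is gcd(|Δx|,|Δy|) + 1 = gcd(7,10) + 1 = 1 + 1 = 2.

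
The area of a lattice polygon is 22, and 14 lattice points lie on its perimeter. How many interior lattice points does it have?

From Pick's theorem, I = A − B/2 + 1 = 22 − 14/2 + 1 = 16.

16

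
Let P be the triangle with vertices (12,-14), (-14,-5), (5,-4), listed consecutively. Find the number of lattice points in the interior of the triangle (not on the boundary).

98

The shoelace formula gives twice the area as |[12·(-5) − (-14)·(-14)] + [(-14)·(-4) − 5·(-5)] + [5·(-14) − 12·(-4)]| = 197, so the area is 98.5.
Summing gcd(|Δx|,|Δy|) over the edges gives the boundary count: gcd(26,9) + gcd(19,1) + gcd(7,10) = 1+1+1 = 3.
Pick's theorem gives I = A − B/2 + 1 = 98.5 − 3/2 + 1 = 98.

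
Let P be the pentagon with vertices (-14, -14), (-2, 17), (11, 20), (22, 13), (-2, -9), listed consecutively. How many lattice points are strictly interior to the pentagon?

Using the shoelace formula, 2A = |((-14)·17 − (-2)·(-14)) + ((-2)·20 − 11·17) + (11·13 − 22·20) + (22·(-9) − (-2)·13) + ((-2)·(-14) − (-14)·(-9))| = 1060, so the area is 530.
The number of boundary lattice points is Σ gcd(|Δx|,|Δy|) = gcd(12,31) + gcd(13,3) + gcd(11,7) + gcd(24,22) + gcd(12,5) = 1+1+1+2+1 = 6.
Pick's theorem gives I = A − B/2 + 1 = 530 − 6/2 + 1 = 528.

528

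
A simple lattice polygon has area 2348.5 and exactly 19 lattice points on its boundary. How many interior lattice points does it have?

From Pick's theorem, I = A − B/2 + 1 = 2348.5 − 19/2 + 1 = 2340.

2340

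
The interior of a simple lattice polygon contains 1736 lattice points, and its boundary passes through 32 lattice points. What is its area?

1751

Pick's theorem states A = I + B/2 − 1, so A = 1736 + 32/2 − 1 = 1751.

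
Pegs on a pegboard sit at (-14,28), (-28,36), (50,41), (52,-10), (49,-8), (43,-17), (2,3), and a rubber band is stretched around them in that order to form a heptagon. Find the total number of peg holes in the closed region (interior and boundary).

2733

The shoelace formula gives twice the area as |((-14)·36 − (-28)·28) + ((-28)·41 − 50·36) + (50·(-10) − 52·41) + (52·(-8) − 49·(-10)) + (49·(-17) − 43·(-8)) + (43·3 − 2·(-17)) + (2·28 − (-14)·3)| = 5454, so the area is 2727.
The number of boundary lattice points is Σ gcd(|Δx|,|Δy|) = gcd(14,8) + gcd(78,5) + gcd(2,51) + gcd(3,2) + gcd(6,9) + gcd(41,20) + gcd(16,25) = 2+1+1+1+3+1+1 = 10.
Pick's theorem gives I = A − B/2 + 1 = 2727 − 10/2 + 1 = 2723, so the closed region contains I + B = 2723 + 10 = 2733 lattice points.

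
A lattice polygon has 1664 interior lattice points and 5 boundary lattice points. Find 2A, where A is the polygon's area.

3331

By Pick's theorem, A = I + B/2 − 1 = 1664 + 5/2 − 1 = 3331/2.
Hence 2A = 3331.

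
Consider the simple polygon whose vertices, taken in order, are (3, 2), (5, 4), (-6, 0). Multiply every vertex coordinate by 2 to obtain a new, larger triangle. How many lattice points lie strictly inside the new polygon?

25

The shoelace formula gives twice the area as |(3·4 − 5·2) + (5·0 − (-6)·4) + ((-6)·2 − 3·0)| = 14, so the area is 7.
Along each edge there are gcd(|Δx|,|Δy|)+1 lattice points, so counting each shared vertex once the boundary has gcd(2,2) + gcd(11,4) + gcd(9,2) = 2+1+1 = 4.
Scaling by 2 multiplies the area by 2² = 4 (so the new area is 28) and multiplies the boundary lattice-point count by 2, giving 8.
By Pick's theorem, the interior count of the dilated polygon is 28 − 8/2 + 1 = 25.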